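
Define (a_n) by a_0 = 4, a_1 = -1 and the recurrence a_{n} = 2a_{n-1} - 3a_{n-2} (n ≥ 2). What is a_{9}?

-745

The ordinary generating function has denominator 1 - 2q + 3q^2.
Iterating the recurrence: a_0,…,a_{9} = 4, -1, -14, -25, -8, 59, 142, 107, -212, -745.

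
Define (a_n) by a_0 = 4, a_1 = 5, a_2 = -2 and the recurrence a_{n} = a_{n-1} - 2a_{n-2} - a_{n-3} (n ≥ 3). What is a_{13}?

95

The ordinary generating function has denominator 1 - y + 2y^2 + y^3.
Iterating the recurrence: a_0,…,a_{13} = 4, 5, -2, -16, -17, 17, 67, 50, -101, -268, -116, 521, 1021, 95.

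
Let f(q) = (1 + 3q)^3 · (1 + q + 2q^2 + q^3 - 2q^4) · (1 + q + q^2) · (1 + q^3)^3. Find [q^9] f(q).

(1 + 3q)^3 has coefficients 1,9,27,27 for degrees 0…3.
(1 + q + 2q^2 + q^3 - 2q^4) has coefficients 1,1,2,1,-2,0,0,0,0,0 for degrees 0…9.
Multiplying by (1 + q + q^2) gives running coefficients 1,2,4,4,1,-1,-2,0,0,0 for degrees 0…9.
Finally multiplying by (1 + q^3)^3, the product of all factors after the first has coefficients 1,2,4,7,7,11,13,9,9,7 for degrees 0…9.
[q^9] = 1·7 + 9·9 + 27·9 + 27·13 = 682.

682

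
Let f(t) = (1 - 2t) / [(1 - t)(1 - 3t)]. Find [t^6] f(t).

Partial fractions give a closed form: a_n = (1/2)·1^n + (1/2)·3^n.
At n = 6: a_6 = 365.

365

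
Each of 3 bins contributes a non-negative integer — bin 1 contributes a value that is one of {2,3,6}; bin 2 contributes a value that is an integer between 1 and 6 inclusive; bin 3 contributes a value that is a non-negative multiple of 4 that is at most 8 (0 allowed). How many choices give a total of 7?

The generating function for the choices is (t² + t³ + t⁶)·(t + t² + t³ + t⁴ + t⁵ + t⁶)·(1 + t⁴ + t⁸); the count is [t⁷].
(t² + t³ + t⁶) has coefficients 0,0,1,1,0,0,1 for degrees 0…6.
(t + t² + t³ + t⁴ + t⁵ + t⁶) has coefficients 0,1,1,1,1,1,1,0 for degrees 0…7.
Finally multiplying by (1 + t⁴ + t⁸), the product of all factors after the first has coefficients 0,1,1,1,1,2,2,1 for degrees 0…7.
[t⁷] = 1·2 + 1·1 + 1·1 = 4.

4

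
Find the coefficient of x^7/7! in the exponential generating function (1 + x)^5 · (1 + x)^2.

The EGF product rule gives c_7 = Σ_{k_1+k_2=7} C(7; k_1,k_2) · ∏ g_i(k_i), where (1+x)^5 gives the falling factorial (5)_k; (1+x)^2 gives the falling factorial (2)_k.
g_1(k) for k = 0…7: 1, 5, 20, 60, 120, 120, 0, 0.
g_2(k) for k = 0…7: 1, 2, 2, 0, 0, 0, 0, 0.
c_7 = Σ_k C(7,k)·g_1(k)·g_2(7−k) = 21·120·2 = 5040.

5040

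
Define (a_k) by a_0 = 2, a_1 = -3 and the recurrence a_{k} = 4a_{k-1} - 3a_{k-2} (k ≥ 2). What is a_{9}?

The ordinary generating function has denominator 1 - 4x + 3x^2.
Iterating the recurrence: a_0,…,a_{9} = 2, -3, -18, -63, -198, -603, -1818, -5463, -16398, -49203.

-49203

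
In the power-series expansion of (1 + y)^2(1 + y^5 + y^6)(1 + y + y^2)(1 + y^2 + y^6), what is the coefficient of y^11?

(1 + y)^2 has coefficients 1,2,1 for degrees 0…2.
(1 + y^5 + y^6) has coefficients 1,0,0,0,0,1,1,0,0,0,0,0 for degrees 0…11.
Multiplying by (1 + y + y^2) gives running coefficients 1,1,1,0,0,1,2,2,1,0,0,0 for degrees 0…11.
Finally multiplying by (1 + y^2 + y^6), the product of all factors after the first has coefficients 1,1,2,1,1,1,3,4,4,2,1,1 for degrees 0…11.
[y^11] = 1·1 + 2·1 + 1·2 = 5.

5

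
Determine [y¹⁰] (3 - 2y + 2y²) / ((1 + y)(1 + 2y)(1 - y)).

6141

Partial fractions give a closed form: a_n = (-7/2)·(-1)^n + (6)·(-2)^n + (1/2)·1^n.
At n = 10: a_10 = 6141.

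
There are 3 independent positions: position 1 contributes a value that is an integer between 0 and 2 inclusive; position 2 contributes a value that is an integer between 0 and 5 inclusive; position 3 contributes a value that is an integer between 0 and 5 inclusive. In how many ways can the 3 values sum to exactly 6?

16

The generating function for the choices is (1 + z + z^2)·(1 + z + z^2 + z^3 + z^4 + z^5)·(1 + z + z^2 + z^3 + z^4 + z^5); the count is [z^6].
(1 + z + z^2) has coefficients 1,1,1 for degrees 0…2.
(1 + z + z^2 + z^3 + z^4 + z^5) has coefficients 1,1,1,1,1,1,0 for degrees 0…6.
Finally multiplying by (1 + z + z^2 + z^3 + z^4 + z^5), the product of all factors after the first has coefficients 1,2,3,4,5,6,5 for degrees 0…6.
[z^6] = 1·5 + 1·6 + 1·5 = 16.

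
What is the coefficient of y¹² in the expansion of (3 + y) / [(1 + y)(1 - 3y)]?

1328603

The denominator gives the recurrence a_n = 2a_(n−1) + 3a_(n−2) for n ≥ 2; the numerator fixes a_0 = 3, a_1 = 7.
Iterating: 3, 7, 23, 67, 203, 607, 1823, 5467, 16403, 49207, 147623, 442867, 1328603, so a_12 = 1328603.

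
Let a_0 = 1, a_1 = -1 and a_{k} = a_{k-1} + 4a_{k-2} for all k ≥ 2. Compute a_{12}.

The ordinary generating function has denominator 1 - t - 4t^2.
Iterating the recurrence: a_0,…,a_{12} = 1, -1, 3, -1, 11, 7, 51, 79, 283, 599, 1731, 4127, 11051.

11051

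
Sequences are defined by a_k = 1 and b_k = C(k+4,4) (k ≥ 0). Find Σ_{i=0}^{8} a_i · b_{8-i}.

The convolution is the x^8 coefficient of A(x)B(x).
Σ = 1·495 + 1·330 + 1·210 + 1·126 + 1·70 + 1·35 + 1·15 + 1·5 + 1·1 = 1287.

1287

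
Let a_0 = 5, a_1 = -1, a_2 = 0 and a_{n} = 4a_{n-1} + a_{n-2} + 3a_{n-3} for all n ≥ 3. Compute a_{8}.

The ordinary generating function has denominator 1 - 4y - y^2 - 3y^3.
Iterating the recurrence: a_0,…,a_{8} = 5, -1, 0, 14, 53, 226, 999, 4381, 19201.

19201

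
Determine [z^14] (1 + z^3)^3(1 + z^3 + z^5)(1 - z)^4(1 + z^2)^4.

73

(1 + z^3)^3 has coefficients 1,0,0,3,0,0,3,0,0,1 for degrees 0…9.
(1 + z^3 + z^5) has coefficients 1,0,0,1,0,1,0,0,0,0,0,0,0,0,0 for degrees 0…14.
Multiplying by (1 - z)^4 gives running coefficients 1,-4,6,-3,-3,7,-8,7,-4,1,0,0,0,0,0 for degrees 0…14.
Finally multiplying by (1 + z^2)^4, the product of all factors after the first has coefficients 1,-4,10,-19,27,-29,20,1,-29,55,-70,71,-59,41,-24 for degrees 0…14.
[z^14] = 1·(-24) + 3·71 + 3·(-29) + 1·(-29) = 73.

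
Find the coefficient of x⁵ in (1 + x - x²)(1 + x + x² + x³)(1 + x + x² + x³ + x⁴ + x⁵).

4

(1 + x - x²) has coefficients 1,1,-1 for degrees 0…2.
(1 + x + x² + x³) has coefficients 1,1,1,1,0,0 for degrees 0…5.
Finally multiplying by (1 + x + x² + x³ + x⁴ + x⁵), the product of all factors after the first has coefficients 1,2,3,4,4,4 for degrees 0…5.
[x⁵] = 1·4 + 1·4 − 1·4 = 4.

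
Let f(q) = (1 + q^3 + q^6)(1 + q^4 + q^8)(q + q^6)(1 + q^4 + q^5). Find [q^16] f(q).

4

(1 + q^3 + q^6) has coefficients 1,0,0,1,0,0,1 for degrees 0…6.
(1 + q^4 + q^8) has coefficients 1,0,0,0,1,0,0,0,1,0,0,0,0,0,0,0,0 for degrees 0…16.
Multiplying by (q + q^6) gives running coefficients 0,1,0,0,0,1,1,0,0,1,1,0,0,0,1,0,0 for degrees 0…16.
Finally multiplying by (1 + q^4 + q^5), the product of all factors after the first has coefficients 0,1,0,0,0,2,2,0,0,2,3,1,0,1,3,1,0 for degrees 0…16.
[q^16] = 1·0 + 1·1 + 1·3 = 4.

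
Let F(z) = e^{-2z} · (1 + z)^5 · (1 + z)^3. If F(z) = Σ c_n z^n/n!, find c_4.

The EGF product rule gives c_4 = Σ_{k_1+k_2+k_3=4} C(4; k_1,k_2,k_3) · ∏ g_i(k_i), where e^{-2z} gives (-2)^k; (1+z)^5 gives the falling factorial (5)_k; (1+z)^3 gives the falling factorial (3)_k.
g_1(k) for k = 0…4: 1, -2, 4, -8, 16.
g_2(k) for k = 0…4: 1, 5, 20, 60, 120.
g_3(k) for k = 0…4: 1, 3, 6, 6, 0.
First combine the last two factors: h(k) = Σ_j C(k,j)·g_2(j)·g_3(k−j) for k = 0…4: 1, 8, 56, 336, 1680.
c_4 = Σ_k C(4,k)·g_1(k)·h(4−k) = 1·1·1680 + 4·(-2)·336 + 6·4·56 + 4·(-8)·8 + 1·16·1 = 1680 − 2688 + 1344 − 256 + 16 = 96.

96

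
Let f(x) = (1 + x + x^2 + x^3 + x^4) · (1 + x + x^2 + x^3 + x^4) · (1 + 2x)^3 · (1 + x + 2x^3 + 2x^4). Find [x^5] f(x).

(1 + x + x^2 + x^3 + x^4) has coefficients 1,1,1,1,1 for degrees 0…4.
(1 + x + x^2 + x^3 + x^4) has coefficients 1,1,1,1,1,0 for degrees 0…5.
Multiplying by (1 + 2x)^3 gives running coefficients 1,7,19,27,27,26 for degrees 0…5.
Finally multiplying by (1 + x + 2x^3 + 2x^4), the product of all factors after the first has coefficients 1,8,26,48,70,105 for degrees 0…5.
[x^5] = 1·105 + 1·70 + 1·48 + 1·26 + 1·8 = 257.

257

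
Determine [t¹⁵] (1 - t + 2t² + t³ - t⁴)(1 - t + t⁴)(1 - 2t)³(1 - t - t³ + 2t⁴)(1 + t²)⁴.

(1 - t + 2t² + t³ - t⁴) has coefficients 1,-1,2,1,-1 for degrees 0…4.
(1 - t + t⁴) has coefficients 1,-1,0,0,1,0,0,0,0,0,0,0,0,0,0,0 for degrees 0…15.
Multiplying by (1 - 2t)³ gives running coefficients 1,-7,18,-20,9,-6,12,-8,0,0,0,0,0,0,0,0 for degrees 0…15.
Multiplying by (1 - t - t³ + 2t⁴) gives running coefficients 1,-8,25,-39,38,-47,74,-69,32,-24,32,-16,0,0,0,0 for degrees 0…15.
Finally multiplying by (1 + t²)⁴, the product of all factors after the first has coefficients 1,-8,29,-71,144,-251,380,-523,657,-746,781,-753,654,-531,394,-261 for degrees 0…15.
[t¹⁵] = 1·(-261) − 1·394 + 2·(-531) + 1·654 − 1·(-753) = -310.

-310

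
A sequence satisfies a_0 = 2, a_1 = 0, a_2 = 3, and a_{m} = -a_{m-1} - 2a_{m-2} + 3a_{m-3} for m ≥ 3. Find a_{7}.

The ordinary generating function has denominator 1 + x + 2x^2 - 3x^3.
Iterating the recurrence: a_0,…,a_{7} = 2, 0, 3, 3, -9, 12, 15, -66.

-66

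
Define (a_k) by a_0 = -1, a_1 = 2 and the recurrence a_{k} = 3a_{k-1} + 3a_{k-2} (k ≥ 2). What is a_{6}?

783

The ordinary generating function has denominator 1 - 3y - 3y^2.
Iterating the recurrence: a_0,…,a_{6} = -1, 2, 3, 15, 54, 207, 783.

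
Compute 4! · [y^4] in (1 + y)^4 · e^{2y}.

648

The EGF product rule gives c_4 = Σ_{k_1+k_2=4} C(4; k_1,k_2) · ∏ g_i(k_i), where (1+y)^4 gives the falling factorial (4)_k; e^{2y} gives (2)^k.
g_1(k) for k = 0…4: 1, 4, 12, 24, 24.
g_2(k) for k = 0…4: 1, 2, 4, 8, 16.
c_4 = Σ_k C(4,k)·g_1(k)·g_2(4−k) = 1·1·16 + 4·4·8 + 6·12·4 + 4·24·2 + 1·24·1 = 16 + 128 + 288 + 192 + 24 = 648.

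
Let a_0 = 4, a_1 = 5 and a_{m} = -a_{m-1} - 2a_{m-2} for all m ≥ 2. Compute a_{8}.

The ordinary generating function has denominator 1 + x + 2x^2.
Iterating the recurrence: a_0,…,a_{8} = 4, 5, -13, 3, 23, -29, -17, 75, -41.

-41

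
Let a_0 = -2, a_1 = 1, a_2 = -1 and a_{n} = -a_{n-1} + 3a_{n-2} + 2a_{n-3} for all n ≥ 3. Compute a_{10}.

-13

The ordinary generating function has denominator 1 + y - 3y^2 - 2y^3.
Iterating the recurrence: a_0,…,a_{10} = -2, 1, -1, 0, -1, -1, -2, -3, -5, -8, -13.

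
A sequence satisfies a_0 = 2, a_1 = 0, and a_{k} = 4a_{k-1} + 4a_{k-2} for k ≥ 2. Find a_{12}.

The ordinary generating function has denominator 1 - 4q - 4q^2.
Iterating the recurrence: a_0,…,a_{12} = 2, 0, 8, 32, 160, 768, 3712, 17920, 86528, 417792, 2017280, 9740288, 47030272.

47030272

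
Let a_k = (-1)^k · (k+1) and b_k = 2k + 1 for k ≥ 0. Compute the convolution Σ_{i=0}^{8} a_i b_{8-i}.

Write out a_i and b_{8-i} for i = 0,…,8 and sum the products.
Σ = 1·17 − 2·15 + 3·13 − 4·11 + 5·9 − 6·7 + 7·5 − 8·3 + 9·1 = 5.

5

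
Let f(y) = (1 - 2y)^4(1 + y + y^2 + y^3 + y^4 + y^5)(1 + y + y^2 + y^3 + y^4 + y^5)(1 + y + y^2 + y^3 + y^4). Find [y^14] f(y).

41

(1 - 2y)^4 has coefficients 1,-8,24,-32,16 for degrees 0…4.
(1 + y + y^2 + y^3 + y^4 + y^5) has coefficients 1,1,1,1,1,1,0,0,0,0,0,0,0,0,0 for degrees 0…14.
Multiplying by (1 + y + y^2 + y^3 + y^4 + y^5) gives running coefficients 1,2,3,4,5,6,5,4,3,2,1,0,0,0,0 for degrees 0…14.
Finally multiplying by (1 + y + y^2 + y^3 + y^4), the product of all factors after the first has coefficients 1,3,6,10,15,20,23,24,23,20,15,10,6,3,1 for degrees 0…14.
[y^14] = 1·1 − 8·3 + 24·6 − 32·10 + 16·15 = 41.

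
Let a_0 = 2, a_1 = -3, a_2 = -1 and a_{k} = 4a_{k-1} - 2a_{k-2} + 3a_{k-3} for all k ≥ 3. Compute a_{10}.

54989

The ordinary generating function has denominator 1 - 4z + 2z^2 - 3z^3.
Iterating the recurrence: a_0,…,a_{10} = 2, -3, -1, 8, 25, 81, 298, 1105, 4067, 14952, 54989.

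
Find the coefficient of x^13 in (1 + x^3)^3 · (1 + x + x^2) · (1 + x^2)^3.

9

(1 + x^3)^3 has coefficients 1,0,0,3,0,0,3,0,0,1 for degrees 0…9.
(1 + x + x^2) has coefficients 1,1,1,0,0,0,0,0,0,0,0,0,0,0 for degrees 0…13.
Finally multiplying by (1 + x^2)^3, the product of all factors after the first has coefficients 1,1,4,3,6,3,4,1,1,0,0,0,0,0 for degrees 0…13.
[x^13] = 1·0 + 3·0 + 3·1 + 1·6 = 9.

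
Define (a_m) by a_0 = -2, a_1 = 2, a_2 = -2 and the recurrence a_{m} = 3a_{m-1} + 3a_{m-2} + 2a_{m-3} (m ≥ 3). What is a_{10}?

The ordinary generating function has denominator 1 - 3z - 3z^2 - 2z^3.
Iterating the recurrence: a_0,…,a_{10} = -2, 2, -2, -4, -14, -58, -224, -874, -3410, -13300, -51878.

-51878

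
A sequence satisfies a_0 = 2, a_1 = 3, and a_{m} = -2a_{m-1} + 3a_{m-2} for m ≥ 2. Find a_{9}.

4923

The ordinary generating function has denominator 1 + 2q - 3q^2.
Iterating the recurrence: a_0,…,a_{9} = 2, 3, 0, 9, -18, 63, -180, 549, -1638, 4923.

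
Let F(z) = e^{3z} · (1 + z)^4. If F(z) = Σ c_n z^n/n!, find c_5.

The EGF product rule gives c_5 = Σ_{k_1+k_2=5} C(5; k_1,k_2) · ∏ g_i(k_i), where e^{3z} gives (3)^k; (1+z)^4 gives the falling factorial (4)_k.
g_1(k) for k = 0…5: 1, 3, 9, 27, 81, 243.
g_2(k) for k = 0…5: 1, 4, 12, 24, 24, 0.
c_5 = Σ_k C(5,k)·g_1(k)·g_2(5−k) = 5·3·24 + 10·9·24 + 10·27·12 + 5·81·4 + 1·243·1 = 360 + 2160 + 3240 + 1620 + 243 = 7623.

7623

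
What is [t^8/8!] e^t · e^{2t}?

The EGF product rule gives c_8 = Σ_{k_1+k_2=8} C(8; k_1,k_2) · ∏ g_i(k_i), where e^t gives (1)^k; e^{2t} gives (2)^k.
g_1(k) for k = 0…8: 1, 1, 1, 1, 1, 1, 1, 1, 1.
g_2(k) for k = 0…8: 1, 2, 4, 8, 16, 32, 64, 128, 256.
c_8 = Σ_k C(8,k)·g_1(k)·g_2(8−k) = 1·1·256 + 8·1·128 + 28·1·64 + 56·1·32 + 70·1·16 + 56·1·8 + 28·1·4 + 8·1·2 + 1·1·1 = 256 + 1024 + 1792 + 1792 + 1120 + 448 + 112 + 16 + 1 = 6561.

6561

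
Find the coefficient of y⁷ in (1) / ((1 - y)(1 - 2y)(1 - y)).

The denominator gives the recurrence a_n = 4a_(n−1) − 5a_(n−2) + 2a_(n−3) for n ≥ 3; the numerator fixes a_0 = 1, a_1 = 4, a_2 = 11.
Iterating: 1, 4, 11, 26, 57, 120, 247, 502, so a_7 = 502.

502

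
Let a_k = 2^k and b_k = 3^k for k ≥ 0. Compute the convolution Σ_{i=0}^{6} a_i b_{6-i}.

2059

Write out a_i and b_{6-i} for i = 0,…,6 and sum the products.
Σ = 1·729 + 2·243 + 4·81 + 8·27 + 16·9 + 32·3 + 64·1 = 2059.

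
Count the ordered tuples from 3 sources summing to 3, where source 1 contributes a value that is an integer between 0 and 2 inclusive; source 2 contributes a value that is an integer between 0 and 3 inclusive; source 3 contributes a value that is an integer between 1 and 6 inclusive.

The generating function for the choices is (1 + y + y^2)·(1 + y + y^2 + y^3)·(y + y^2 + y^3 + y^4 + y^5 + y^6); the count is [y^3].
(1 + y + y^2) has coefficients 1,1,1 for degrees 0…2.
(1 + y + y^2 + y^3) has coefficients 1,1,1,1 for degrees 0…3.
Finally multiplying by (y + y^2 + y^3 + y^4 + y^5 + y^6), the product of all factors after the first has coefficients 0,1,2,3 for degrees 0…3.
[y^3] = 1·3 + 1·2 + 1·1 = 6.

6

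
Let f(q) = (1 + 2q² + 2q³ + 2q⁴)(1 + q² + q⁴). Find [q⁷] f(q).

2

(1 + 2q² + 2q³ + 2q⁴) has coefficients 1,0,2,2,2 for degrees 0…4.
(1 + q² + q⁴) has coefficients 1,0,1,0,1,0,0,0 for degrees 0…7.
[q⁷] = 1·0 + 2·0 + 2·1 + 2·0 = 2.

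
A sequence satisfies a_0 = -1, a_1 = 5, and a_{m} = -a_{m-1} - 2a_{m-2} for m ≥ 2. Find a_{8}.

29

The ordinary generating function has denominator 1 + t + 2t^2.
Iterating the recurrence: a_0,…,a_{8} = -1, 5, -3, -7, 13, 1, -27, 25, 29.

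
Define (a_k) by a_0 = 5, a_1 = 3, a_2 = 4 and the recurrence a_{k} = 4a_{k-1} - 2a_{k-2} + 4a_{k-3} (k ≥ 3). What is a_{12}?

4690880

The ordinary generating function has denominator 1 - 4y + 2y^2 - 4y^3.
Iterating the recurrence: a_0,…,a_{12} = 5, 3, 4, 30, 124, 452, 1680, 6312, 23696, 88880, 333376, 1250528, 4690880.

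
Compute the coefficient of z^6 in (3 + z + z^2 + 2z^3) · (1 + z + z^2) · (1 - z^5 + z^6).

-1

(3 + z + z^2 + 2z^3) has coefficients 3,1,1,2 for degrees 0…3.
(1 + z + z^2) has coefficients 1,1,1,0,0,0,0 for degrees 0…6.
Finally multiplying by (1 - z^5 + z^6), the product of all factors after the first has coefficients 1,1,1,0,0,-1,0 for degrees 0…6.
[z^6] = 3·0 + 1·(-1) + 1·0 + 2·0 = -1.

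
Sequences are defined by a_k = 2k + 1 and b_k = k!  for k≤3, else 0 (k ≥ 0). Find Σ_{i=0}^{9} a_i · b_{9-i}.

144

This is [x^9] in the product of the two ordinary generating functions.
Σ = 1·0 + 3·0 + 5·0 + 7·0 + 9·0 + 11·0 + 13·6 + 15·2 + 17·1 + 19·1 = 144.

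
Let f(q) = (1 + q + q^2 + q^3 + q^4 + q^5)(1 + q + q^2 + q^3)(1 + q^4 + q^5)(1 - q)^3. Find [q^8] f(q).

-1

(1 + q + q^2 + q^3 + q^4 + q^5) has coefficients 1,1,1,1,1,1 for degrees 0…5.
(1 + q + q^2 + q^3) has coefficients 1,1,1,1,0,0,0,0,0 for degrees 0…8.
Multiplying by (1 + q^4 + q^5) gives running coefficients 1,1,1,1,1,2,2,2,1 for degrees 0…8.
Finally multiplying by (1 - q)^3, the product of all factors after the first has coefficients 1,-2,1,0,0,1,-2,1,-1 for degrees 0…8.
[q^8] = 1·(-1) + 1·1 + 1·(-2) + 1·1 + 1·0 + 1·0 = -1.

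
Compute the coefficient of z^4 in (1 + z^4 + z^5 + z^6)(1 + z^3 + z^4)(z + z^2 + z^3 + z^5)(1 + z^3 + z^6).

2

(1 + z^4 + z^5 + z^6) has coefficients 1,0,0,0,1 for degrees 0…4.
(1 + z^3 + z^4) has coefficients 1,0,0,1,1 for degrees 0…4.
Multiplying by (z + z^2 + z^3 + z^5) gives running coefficients 0,1,1,1,1 for degrees 0…4.
Finally multiplying by (1 + z^3 + z^6), the product of all factors after the first has coefficients 0,1,1,1,2 for degrees 0…4.
[z^4] = 1·2 + 1·0 = 2.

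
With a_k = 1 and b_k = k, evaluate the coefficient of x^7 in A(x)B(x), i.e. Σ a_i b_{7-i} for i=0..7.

The convolution is the x^7 coefficient of A(x)B(x).
Σ = 1·7 + 1·6 + 1·5 + 1·4 + 1·3 + 1·2 + 1·1 + 1·0 = 28.

28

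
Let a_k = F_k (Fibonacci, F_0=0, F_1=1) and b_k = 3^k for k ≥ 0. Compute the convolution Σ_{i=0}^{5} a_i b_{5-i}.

140

The convolution is the t^5 coefficient of A(t)B(t).
Σ = 0·243 + 1·81 + 1·27 + 2·9 + 3·3 + 5·1 = 140.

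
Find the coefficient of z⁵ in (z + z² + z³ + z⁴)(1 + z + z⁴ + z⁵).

2

(z + z² + z³ + z⁴) has coefficients 0,1,1,1,1 for degrees 0…4.
(1 + z + z⁴ + z⁵) has coefficients 1,1,0,0,1,1 for degrees 0…5.
[z⁵] = 1·1 + 1·0 + 1·0 + 1·1 = 2.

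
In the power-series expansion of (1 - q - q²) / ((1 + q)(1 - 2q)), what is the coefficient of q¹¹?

341

The denominator gives the recurrence a_n = a_(n−1) + 2a_(n−2) for n ≥ 3; the numerator fixes a_0 = 1, a_1 = 0, a_2 = 1.
Iterating: 1, 0, 1, 1, 3, 5, 11, 21, 43, 85, 171, 341, so a_11 = 341.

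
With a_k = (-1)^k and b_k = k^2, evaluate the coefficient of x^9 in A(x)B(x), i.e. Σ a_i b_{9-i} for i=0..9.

45

Write out a_i and b_{9-i} for i = 0,…,9 and sum the products.
Σ = 1·81 − 1·64 + 1·49 − 1·36 + 1·25 − 1·16 + 1·9 − 1·4 + 1·1 − 1·0 = 45.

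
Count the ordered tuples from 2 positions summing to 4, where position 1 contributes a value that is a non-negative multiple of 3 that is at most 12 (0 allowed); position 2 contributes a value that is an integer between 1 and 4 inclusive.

The generating function for the choices is (1 + t^3 + t^6 + t^9 + t^12)·(t + t^2 + t^3 + t^4); the count is [t^4].
(1 + t^3 + t^6 + t^9 + t^12) has coefficients 1,0,0,1,0 for degrees 0…4.
(t + t^2 + t^3 + t^4) has coefficients 0,1,1,1,1 for degrees 0…4.
[t^4] = 1·1 + 1·1 = 2.

2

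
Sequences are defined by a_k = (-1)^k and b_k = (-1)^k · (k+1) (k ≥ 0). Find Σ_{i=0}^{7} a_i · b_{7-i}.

This is [x^7] in the product of the two ordinary generating functions.
Σ = 1·(-8) − 1·7 + 1·(-6) − 1·5 + 1·(-4) − 1·3 + 1·(-2) − 1·1 = -36.

-36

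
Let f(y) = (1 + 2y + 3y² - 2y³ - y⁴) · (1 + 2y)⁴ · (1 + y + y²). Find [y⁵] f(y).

(1 + 2y + 3y² - 2y³ - y⁴) has coefficients 1,2,3,-2,-1 for degrees 0…4.
(1 + 2y)⁴ has coefficients 1,8,24,32,16,0 for degrees 0…5.
Finally multiplying by (1 + y + y²), the product of all factors after the first has coefficients 1,9,33,64,72,48 for degrees 0…5.
[y⁵] = 1·48 + 2·72 + 3·64 − 2·33 − 1·9 = 309.

309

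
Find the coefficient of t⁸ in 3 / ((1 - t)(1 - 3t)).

29523

Partial fractions give a closed form: a_n = (-3/2)·1^n + (9/2)·3^n.
At n = 8: a_8 = 29523.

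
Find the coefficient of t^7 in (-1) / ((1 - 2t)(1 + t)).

-85

Partial fractions give a closed form: a_n = (-2/3)·2^n + (-1/3)·(-1)^n.
At n = 7: a_7 = -85.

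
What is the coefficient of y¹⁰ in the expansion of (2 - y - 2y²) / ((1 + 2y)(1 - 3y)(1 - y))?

77310

The denominator gives the recurrence a_n = 2a_(n−1) + 5a_(n−2) − 6a_(n−3) for n ≥ 3; the numerator fixes a_0 = 2, a_1 = 3, a_2 = 14.
Iterating: 2, 3, 14, 31, 114, 299, 982, 2775, 8666, 25315, 77310, so a_10 = 77310.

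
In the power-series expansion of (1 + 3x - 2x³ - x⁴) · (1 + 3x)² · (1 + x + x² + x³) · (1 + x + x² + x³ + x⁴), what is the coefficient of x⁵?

172

(1 + 3x - 2x³ - x⁴) has coefficients 1,3,0,-2,-1 for degrees 0…4.
(1 + 3x)² has coefficients 1,6,9,0,0,0 for degrees 0…5.
Multiplying by (1 + x + x² + x³) gives running coefficients 1,7,16,16,15,9 for degrees 0…5.
Finally multiplying by (1 + x + x² + x³ + x⁴), the product of all factors after the first has coefficients 1,8,24,40,55,63 for degrees 0…5.
[x⁵] = 1·63 + 3·55 − 2·24 − 1·8 = 172.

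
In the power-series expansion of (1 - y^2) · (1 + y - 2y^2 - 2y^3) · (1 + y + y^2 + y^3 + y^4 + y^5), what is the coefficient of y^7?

(1 - y^2) has coefficients 1,0,-1 for degrees 0…2.
(1 + y - 2y^2 - 2y^3) has coefficients 1,1,-2,-2,0,0,0,0 for degrees 0…7.
Finally multiplying by (1 + y + y^2 + y^3 + y^4 + y^5), the product of all factors after the first has coefficients 1,2,0,-2,-2,-2,-3,-4 for degrees 0…7.
[y^7] = 1·(-4) − 1·(-2) = -2.

-2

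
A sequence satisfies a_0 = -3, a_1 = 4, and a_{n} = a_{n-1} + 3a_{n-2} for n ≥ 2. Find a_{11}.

301

The ordinary generating function has denominator 1 - y - 3y^2.
Iterating the recurrence: a_0,…,a_{11} = -3, 4, -5, 7, -8, 13, -11, 28, -5, 79, 64, 301.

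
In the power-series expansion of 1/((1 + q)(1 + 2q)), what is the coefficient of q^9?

Partial fractions give a closed form: a_n = (-1)·(-1)^n + (2)·(-2)^n.
At n = 9: a_9 = -1023.

-1023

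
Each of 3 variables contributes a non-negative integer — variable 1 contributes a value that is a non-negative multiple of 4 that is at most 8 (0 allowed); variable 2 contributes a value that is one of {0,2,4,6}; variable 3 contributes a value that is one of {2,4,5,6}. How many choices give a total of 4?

2

The generating function for the choices is (1 + x^4 + x^8)·(1 + x^2 + x^4 + x^6)·(x^2 + x^4 + x^5 + x^6); the count is [x^4].
(1 + x^4 + x^8) has coefficients 1,0,0,0,1 for degrees 0…4.
(1 + x^2 + x^4 + x^6) has coefficients 1,0,1,0,1 for degrees 0…4.
Finally multiplying by (x^2 + x^4 + x^5 + x^6), the product of all factors after the first has coefficients 0,0,1,0,2 for degrees 0…4.
[x^4] = 1·2 + 1·0 = 2.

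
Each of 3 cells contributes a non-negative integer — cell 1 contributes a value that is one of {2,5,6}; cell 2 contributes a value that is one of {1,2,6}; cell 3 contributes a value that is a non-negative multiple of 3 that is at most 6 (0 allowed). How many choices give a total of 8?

The generating function for the choices is (x² + x⁵ + x⁶)·(x + x² + x⁶)·(1 + x³ + x⁶); the count is [x⁸].
(x² + x⁵ + x⁶) has coefficients 0,0,1,0,0,1,1 for degrees 0…6.
(x + x² + x⁶) has coefficients 0,1,1,0,0,0,1,0,0 for degrees 0…8.
Finally multiplying by (1 + x³ + x⁶), the product of all factors after the first has coefficients 0,1,1,0,1,1,1,1,1 for degrees 0…8.
[x⁸] = 1·1 + 1·0 + 1·1 = 2.

2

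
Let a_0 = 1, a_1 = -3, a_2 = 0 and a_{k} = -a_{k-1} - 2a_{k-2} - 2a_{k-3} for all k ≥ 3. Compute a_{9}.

-38

The ordinary generating function has denominator 1 + z + 2z^2 + 2z^3.
Iterating the recurrence: a_0,…,a_{9} = 1, -3, 0, 4, 2, -10, -2, 18, 6, -38.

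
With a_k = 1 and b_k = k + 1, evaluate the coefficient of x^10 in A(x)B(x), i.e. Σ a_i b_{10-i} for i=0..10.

The convolution is the t^10 coefficient of A(t)B(t).
Σ = 1·11 + 1·10 + 1·9 + 1·8 + 1·7 + 1·6 + 1·5 + 1·4 + 1·3 + 1·2 + 1·1 = 66.

66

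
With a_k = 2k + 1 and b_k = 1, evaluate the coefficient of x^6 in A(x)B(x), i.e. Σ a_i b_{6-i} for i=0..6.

49

This is [x^6] in the product of the two ordinary generating functions.
Σ = 1·1 + 3·1 + 5·1 + 7·1 + 9·1 + 11·1 + 13·1 = 49.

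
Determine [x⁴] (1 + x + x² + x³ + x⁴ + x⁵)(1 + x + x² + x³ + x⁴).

5

(1 + x + x² + x³ + x⁴ + x⁵) has coefficients 1,1,1,1,1 for degrees 0…4.
(1 + x + x² + x³ + x⁴) has coefficients 1,1,1,1,1 for degrees 0…4.
[x⁴] = 1·1 + 1·1 + 1·1 + 1·1 + 1·1 = 5.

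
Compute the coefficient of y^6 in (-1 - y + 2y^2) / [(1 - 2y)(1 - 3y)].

-2302

The denominator gives the recurrence a_n = 5a_(n−1) − 6a_(n−2) for n ≥ 3; the numerator fixes a_0 = -1, a_1 = -6, a_2 = -22.
Iterating: -1, -6, -22, -74, -238, -746, -2302, so a_6 = -2302.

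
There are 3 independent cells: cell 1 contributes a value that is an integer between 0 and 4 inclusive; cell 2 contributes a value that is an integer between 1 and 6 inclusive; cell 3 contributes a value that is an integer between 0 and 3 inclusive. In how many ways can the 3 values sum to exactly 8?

The generating function for the choices is (1 + t + t^2 + t^3 + t^4)·(t + t^2 + t^3 + t^4 + t^5 + t^6)·(1 + t + t^2 + t^3); the count is [t^8].
(1 + t + t^2 + t^3 + t^4) has coefficients 1,1,1,1,1 for degrees 0…4.
(t + t^2 + t^3 + t^4 + t^5 + t^6) has coefficients 0,1,1,1,1,1,1,0,0 for degrees 0…8.
Finally multiplying by (1 + t + t^2 + t^3), the product of all factors after the first has coefficients 0,1,2,3,4,4,4,3,2 for degrees 0…8.
[t^8] = 1·2 + 1·3 + 1·4 + 1·4 + 1·4 = 17.

17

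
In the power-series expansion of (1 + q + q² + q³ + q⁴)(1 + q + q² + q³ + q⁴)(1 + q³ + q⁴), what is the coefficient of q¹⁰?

5

(1 + q + q² + q³ + q⁴) has coefficients 1,1,1,1,1 for degrees 0…4.
(1 + q + q² + q³ + q⁴) has coefficients 1,1,1,1,1,0,0,0,0,0,0 for degrees 0…10.
Finally multiplying by (1 + q³ + q⁴), the product of all factors after the first has coefficients 1,1,1,2,3,2,2,2,1,0,0 for degrees 0…10.
[q¹⁰] = 1·0 + 1·0 + 1·1 + 1·2 + 1·2 = 5.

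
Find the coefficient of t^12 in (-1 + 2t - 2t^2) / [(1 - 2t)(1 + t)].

The denominator gives the recurrence a_n = a_(n−1) + 2a_(n−2) for n ≥ 3; the numerator fixes a_0 = -1, a_1 = 1, a_2 = -3.
Iterating: -1, 1, -3, -1, -7, -9, -23, -41, -87, -169, -343, -681, -1367, so a_12 = -1367.

-1367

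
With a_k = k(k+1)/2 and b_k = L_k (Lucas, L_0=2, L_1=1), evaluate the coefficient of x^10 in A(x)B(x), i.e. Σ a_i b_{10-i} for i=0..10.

The convolution is the x^10 coefficient of A(x)B(x).
Σ = 0·123 + 1·76 + 3·47 + 6·29 + 10·18 + 15·11 + 21·7 + 28·4 + 36·3 + 45·1 + 55·2 = 1258.

1258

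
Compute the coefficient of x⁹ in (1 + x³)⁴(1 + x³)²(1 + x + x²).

20

(1 + x³)⁴ has coefficients 1,0,0,4,0,0,6,0,0,4 for degrees 0…9.
(1 + x³)² has coefficients 1,0,0,2,0,0,1,0,0,0 for degrees 0…9.
Finally multiplying by (1 + x + x²), the product of all factors after the first has coefficients 1,1,1,2,2,2,1,1,1,0 for degrees 0…9.
[x⁹] = 1·0 + 4·1 + 6·2 + 4·1 = 20.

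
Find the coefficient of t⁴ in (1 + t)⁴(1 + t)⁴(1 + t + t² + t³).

162

(1 + t)⁴ has coefficients 1,4,6,4,1 for degrees 0…4.
(1 + t)⁴ has coefficients 1,4,6,4,1 for degrees 0…4.
Finally multiplying by (1 + t + t² + t³), the product of all factors after the first has coefficients 1,5,11,15,15 for degrees 0…4.
[t⁴] = 1·15 + 4·15 + 6·11 + 4·5 + 1·1 = 162.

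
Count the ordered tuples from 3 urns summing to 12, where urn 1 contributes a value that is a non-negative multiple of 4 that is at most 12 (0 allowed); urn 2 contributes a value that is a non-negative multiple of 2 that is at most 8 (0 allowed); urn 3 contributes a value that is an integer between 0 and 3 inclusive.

5

The generating function for the choices is (1 + x⁴ + x⁸ + x¹²)·(1 + x² + x⁴ + x⁶ + x⁸)·(1 + x + x² + x³); the count is [x¹²].
(1 + x⁴ + x⁸ + x¹²) has coefficients 1,0,0,0,1,0,0,0,1,0,0,0,1 for degrees 0…12.
(1 + x² + x⁴ + x⁶ + x⁸) has coefficients 1,0,1,0,1,0,1,0,1,0,0,0,0 for degrees 0…12.
Finally multiplying by (1 + x + x² + x³), the product of all factors after the first has coefficients 1,1,2,2,2,2,2,2,2,2,1,1,0 for degrees 0…12.
[x¹²] = 1·0 + 1·2 + 1·2 + 1·1 = 5.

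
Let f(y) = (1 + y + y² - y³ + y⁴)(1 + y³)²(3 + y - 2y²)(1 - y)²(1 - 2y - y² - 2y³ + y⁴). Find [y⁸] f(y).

-24

(1 + y + y² - y³ + y⁴) has coefficients 1,1,1,-1,1 for degrees 0…4.
(1 + y³)² has coefficients 1,0,0,2,0,0,1,0,0 for degrees 0…8.
Multiplying by (3 + y - 2y²) gives running coefficients 3,1,-2,6,2,-4,3,1,-2 for degrees 0…8.
Multiplying by (1 - y)² gives running coefficients 3,-5,-1,11,-12,-2,13,-9,-1 for degrees 0…8.
Finally multiplying by (1 - 2y - y² - 2y³ + y⁴), the product of all factors after the first has coefficients 3,-11,6,12,-20,8,6,2,-4 for degrees 0…8.
[y⁸] = 1·(-4) + 1·2 + 1·6 − 1·8 + 1·(-20) = -24.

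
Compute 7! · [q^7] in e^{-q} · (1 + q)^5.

34

The EGF product rule gives c_7 = Σ_{k_1+k_2=7} C(7; k_1,k_2) · ∏ g_i(k_i), where e^{-q} gives (-1)^k; (1+q)^5 gives the falling factorial (5)_k.
g_1(k) for k = 0…7: 1, -1, 1, -1, 1, -1, 1, -1.
g_2(k) for k = 0…7: 1, 5, 20, 60, 120, 120, 0, 0.
c_7 = Σ_k C(7,k)·g_1(k)·g_2(7−k) = 21·1·120 + 35·(-1)·120 + 35·1·60 + 21·(-1)·20 + 7·1·5 + 1·(-1)·1 = 2520 − 4200 + 2100 − 420 + 35 − 1 = 34.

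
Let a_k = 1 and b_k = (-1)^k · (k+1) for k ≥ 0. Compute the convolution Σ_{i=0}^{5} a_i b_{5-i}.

This is [x^5] in the product of the two ordinary generating functions.
Σ = 1·(-6) + 1·5 + 1·(-4) + 1·3 + 1·(-2) + 1·1 = -3.

-3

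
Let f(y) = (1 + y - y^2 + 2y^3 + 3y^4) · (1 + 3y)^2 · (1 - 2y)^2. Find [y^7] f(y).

(1 + y - y^2 + 2y^3 + 3y^4) has coefficients 1,1,-1,2,3 for degrees 0…4.
(1 + 3y)^2 has coefficients 1,6,9,0,0,0,0,0 for degrees 0…7.
Finally multiplying by (1 - 2y)^2, the product of all factors after the first has coefficients 1,2,-11,-12,36,0,0,0 for degrees 0…7.
[y^7] = 1·0 + 1·0 − 1·0 + 2·36 + 3·(-12) = 36.

36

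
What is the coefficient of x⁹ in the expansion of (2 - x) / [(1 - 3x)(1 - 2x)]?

96879

The denominator gives the recurrence a_n = 5a_(n−1) − 6a_(n−2) for n ≥ 2; the numerator fixes a_0 = 2, a_1 = 9.
Iterating: 2, 9, 33, 111, 357, 1119, 3453, 10551, 32037, 96879, so a_9 = 96879.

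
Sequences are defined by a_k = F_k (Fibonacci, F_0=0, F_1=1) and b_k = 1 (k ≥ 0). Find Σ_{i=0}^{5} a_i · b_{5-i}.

12

This is [x^5] in the product of the two ordinary generating functions.
Σ = 0·1 + 1·1 + 1·1 + 2·1 + 3·1 + 5·1 = 12.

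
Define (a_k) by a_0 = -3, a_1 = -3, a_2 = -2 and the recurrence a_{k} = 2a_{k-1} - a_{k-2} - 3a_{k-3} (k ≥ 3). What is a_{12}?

1952

The ordinary generating function has denominator 1 - 2y + y^2 + 3y^3.
Iterating the recurrence: a_0,…,a_{12} = -3, -3, -2, 8, 27, 52, 53, -27, -263, -658, -972, -497, 1952.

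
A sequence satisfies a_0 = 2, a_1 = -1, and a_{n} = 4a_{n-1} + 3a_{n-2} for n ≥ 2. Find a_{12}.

The ordinary generating function has denominator 1 - 4y - 3y^2.
Iterating the recurrence: a_0,…,a_{12} = 2, -1, 2, 5, 26, 119, 554, 2573, 11954, 55535, 258002, 1198613, 5568458.

5568458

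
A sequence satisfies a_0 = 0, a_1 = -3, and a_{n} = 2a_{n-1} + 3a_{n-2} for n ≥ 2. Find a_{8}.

-4920

The ordinary generating function has denominator 1 - 2q - 3q^2.
Iterating the recurrence: a_0,…,a_{8} = 0, -3, -6, -21, -60, -183, -546, -1641, -4920.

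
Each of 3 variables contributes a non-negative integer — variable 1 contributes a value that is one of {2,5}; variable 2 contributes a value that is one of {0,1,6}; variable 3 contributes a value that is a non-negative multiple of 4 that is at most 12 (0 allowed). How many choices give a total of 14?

2

The generating function for the choices is (y^2 + y^5)·(1 + y + y^6)·(1 + y^4 + y^8 + y^12); the count is [y^14].
(y^2 + y^5) has coefficients 0,0,1,0,0,1 for degrees 0…5.
(1 + y + y^6) has coefficients 1,1,0,0,0,0,1,0,0,0,0,0,0,0,0 for degrees 0…14.
Finally multiplying by (1 + y^4 + y^8 + y^12), the product of all factors after the first has coefficients 1,1,0,0,1,1,1,0,1,1,1,0,1,1,1 for degrees 0…14.
[y^14] = 1·1 + 1·1 = 2.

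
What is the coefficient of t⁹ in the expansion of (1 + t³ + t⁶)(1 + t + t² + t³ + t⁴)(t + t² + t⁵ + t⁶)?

(1 + t³ + t⁶) has coefficients 1,0,0,1,0,0,1 for degrees 0…6.
(1 + t + t² + t³ + t⁴) has coefficients 1,1,1,1,1,0,0,0,0,0 for degrees 0…9.
Finally multiplying by (t + t² + t⁵ + t⁶), the product of all factors after the first has coefficients 0,1,2,2,2,3,3,2,2,2 for degrees 0…9.
[t⁹] = 1·2 + 1·3 + 1·2 = 7.

7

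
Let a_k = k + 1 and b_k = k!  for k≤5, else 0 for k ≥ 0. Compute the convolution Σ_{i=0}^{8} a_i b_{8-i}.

667

Write out a_i and b_{8-i} for i = 0,…,8 and sum the products.
Σ = 1·0 + 2·0 + 3·0 + 4·120 + 5·24 + 6·6 + 7·2 + 8·1 + 9·1 = 667.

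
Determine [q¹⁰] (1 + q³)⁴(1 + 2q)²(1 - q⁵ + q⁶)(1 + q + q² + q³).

(1 + q³)⁴ has coefficients 1,0,0,4,0,0,6,0,0,4,0 for degrees 0…10.
(1 + 2q)² has coefficients 1,4,4,0,0,0,0,0,0,0,0 for degrees 0…10.
Multiplying by (1 - q⁵ + q⁶) gives running coefficients 1,4,4,0,0,-1,-3,0,4,0,0 for degrees 0…10.
Finally multiplying by (1 + q + q² + q³), the product of all factors after the first has coefficients 1,5,9,9,8,3,-4,-4,0,1,4 for degrees 0…10.
[q¹⁰] = 1·4 + 4·(-4) + 6·8 + 4·5 = 56.

56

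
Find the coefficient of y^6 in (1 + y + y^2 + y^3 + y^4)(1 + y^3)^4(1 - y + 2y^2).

16

(1 + y + y^2 + y^3 + y^4) has coefficients 1,1,1,1,1 for degrees 0…4.
(1 + y^3)^4 has coefficients 1,0,0,4,0,0,6 for degrees 0…6.
Finally multiplying by (1 - y + 2y^2), the product of all factors after the first has coefficients 1,-1,2,4,-4,8,6 for degrees 0…6.
[y^6] = 1·6 + 1·8 + 1·(-4) + 1·4 + 1·2 = 16.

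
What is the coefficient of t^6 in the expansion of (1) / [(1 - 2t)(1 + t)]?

43

Partial fractions give a closed form: a_n = (2/3)·2^n + (1/3)·(-1)^n.
At n = 6: a_6 = 43.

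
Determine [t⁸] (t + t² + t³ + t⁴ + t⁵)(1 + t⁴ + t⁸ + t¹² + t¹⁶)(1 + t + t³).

(t + t² + t³ + t⁴ + t⁵) has coefficients 0,1,1,1,1,1 for degrees 0…5.
(1 + t⁴ + t⁸ + t¹² + t¹⁶) has coefficients 1,0,0,0,1,0,0,0,1 for degrees 0…8.
Finally multiplying by (1 + t + t³), the product of all factors after the first has coefficients 1,1,0,1,1,1,0,1,1 for degrees 0…8.
[t⁸] = 1·1 + 1·0 + 1·1 + 1·1 + 1·1 = 4.

4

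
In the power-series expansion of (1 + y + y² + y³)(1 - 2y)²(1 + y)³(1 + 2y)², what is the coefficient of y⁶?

57

(1 + y + y² + y³) has coefficients 1,1,1,1 for degrees 0…3.
(1 - 2y)² has coefficients 1,-4,4,0,0,0,0 for degrees 0…6.
Multiplying by (1 + y)³ gives running coefficients 1,-1,-5,1,8,4,0 for degrees 0…6.
Finally multiplying by (1 + 2y)², the product of all factors after the first has coefficients 1,3,-5,-23,-8,40,48 for degrees 0…6.
[y⁶] = 1·48 + 1·40 + 1·(-8) + 1·(-23) = 57.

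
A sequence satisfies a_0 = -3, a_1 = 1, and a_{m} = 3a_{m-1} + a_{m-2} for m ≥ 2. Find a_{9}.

The ordinary generating function has denominator 1 - 3z - z^2.
Iterating the recurrence: a_0,…,a_{9} = -3, 1, 0, 1, 3, 10, 33, 109, 360, 1189.

1189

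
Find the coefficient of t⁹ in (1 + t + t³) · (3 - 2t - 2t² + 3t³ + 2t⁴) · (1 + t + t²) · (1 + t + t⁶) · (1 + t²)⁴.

(1 + t + t³) has coefficients 1,1,0,1 for degrees 0…3.
(3 - 2t - 2t² + 3t³ + 2t⁴) has coefficients 3,-2,-2,3,2,0,0,0,0,0 for degrees 0…9.
Multiplying by (1 + t + t²) gives running coefficients 3,1,-1,-1,3,5,2,0,0,0 for degrees 0…9.
Multiplying by (1 + t + t⁶) gives running coefficients 3,4,0,-2,2,8,10,3,-1,-1 for degrees 0…9.
Finally multiplying by (1 + t²)⁴, the product of all factors after the first has coefficients 3,4,12,14,20,24,30,39,54,55 for degrees 0…9.
[t⁹] = 1·55 + 1·54 + 1·30 = 139.

139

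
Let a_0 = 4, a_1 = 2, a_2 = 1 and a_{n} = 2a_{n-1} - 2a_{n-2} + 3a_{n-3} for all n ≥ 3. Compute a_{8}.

201

The ordinary generating function has denominator 1 - 2q + 2q^2 - 3q^3.
Iterating the recurrence: a_0,…,a_{8} = 4, 2, 1, 10, 24, 31, 44, 98, 201.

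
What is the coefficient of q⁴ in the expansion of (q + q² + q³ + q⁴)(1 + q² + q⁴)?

2

(q + q² + q³ + q⁴) has coefficients 0,1,1,1,1 for degrees 0…4.
(1 + q² + q⁴) has coefficients 1,0,1,0,1 for degrees 0…4.
[q⁴] = 1·0 + 1·1 + 1·0 + 1·1 = 2.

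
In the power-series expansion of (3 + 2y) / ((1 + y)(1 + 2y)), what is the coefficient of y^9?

Partial fractions give a closed form: a_n = (-1)·(-1)^n + (4)·(-2)^n.
At n = 9: a_9 = -2047.

-2047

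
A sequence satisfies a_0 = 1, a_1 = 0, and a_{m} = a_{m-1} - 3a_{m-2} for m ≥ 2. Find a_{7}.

-48

The ordinary generating function has denominator 1 - y + 3y^2.
Iterating the recurrence: a_0,…,a_{7} = 1, 0, -3, -3, 6, 15, -3, -48.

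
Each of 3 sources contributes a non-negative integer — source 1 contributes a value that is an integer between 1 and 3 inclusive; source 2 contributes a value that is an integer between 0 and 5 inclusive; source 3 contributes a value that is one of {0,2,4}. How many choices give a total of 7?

The generating function for the choices is (q + q² + q³)·(1 + q + q² + q³ + q⁴ + q⁵)·(1 + q² + q⁴); the count is [q⁷].
(q + q² + q³) has coefficients 0,1,1,1 for degrees 0…3.
(1 + q + q² + q³ + q⁴ + q⁵) has coefficients 1,1,1,1,1,1,0,0 for degrees 0…7.
Finally multiplying by (1 + q² + q⁴), the product of all factors after the first has coefficients 1,1,2,2,3,3,2,2 for degrees 0…7.
[q⁷] = 1·2 + 1·3 + 1·3 = 8.

8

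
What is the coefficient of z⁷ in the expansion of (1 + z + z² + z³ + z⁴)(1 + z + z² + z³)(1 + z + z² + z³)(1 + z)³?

104

(1 + z + z² + z³ + z⁴) has coefficients 1,1,1,1,1 for degrees 0…4.
(1 + z + z² + z³) has coefficients 1,1,1,1,0,0,0,0 for degrees 0…7.
Multiplying by (1 + z + z² + z³) gives running coefficients 1,2,3,4,3,2,1,0 for degrees 0…7.
Finally multiplying by (1 + z)³, the product of all factors after the first has coefficients 1,5,12,20,26,26,20,12 for degrees 0…7.
[z⁷] = 1·12 + 1·20 + 1·26 + 1·26 + 1·20 = 104.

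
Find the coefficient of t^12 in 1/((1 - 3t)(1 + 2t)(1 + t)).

Partial fractions give a closed form: a_n = (9/20)·3^n + (4/5)·(-2)^n + (-1/4)·(-1)^n.
At n = 12: a_12 = 242425.

242425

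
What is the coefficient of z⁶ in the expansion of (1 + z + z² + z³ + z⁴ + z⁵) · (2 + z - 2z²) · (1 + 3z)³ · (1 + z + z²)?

(1 + z + z² + z³ + z⁴ + z⁵) has coefficients 1,1,1,1,1,1 for degrees 0…5.
(2 + z - 2z²) has coefficients 2,1,-2,0,0,0,0 for degrees 0…6.
Multiplying by (1 + 3z)³ gives running coefficients 2,19,61,63,-27,-54,0 for degrees 0…6.
Finally multiplying by (1 + z + z²), the product of all factors after the first has coefficients 2,21,82,143,97,-18,-81 for degrees 0…6.
[z⁶] = 1·(-81) + 1·(-18) + 1·97 + 1·143 + 1·82 + 1·21 = 244.

244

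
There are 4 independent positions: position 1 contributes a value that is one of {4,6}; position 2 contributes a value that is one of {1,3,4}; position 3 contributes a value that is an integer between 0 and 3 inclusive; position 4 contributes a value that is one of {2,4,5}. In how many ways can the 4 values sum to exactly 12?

The generating function for the choices is (y^4 + y^6)·(y + y^3 + y^4)·(1 + y + y^2 + y^3)·(y^2 + y^4 + y^5); the count is [y^12].
(y^4 + y^6) has coefficients 0,0,0,0,1,0,1 for degrees 0…6.
(y + y^3 + y^4) has coefficients 0,1,0,1,1,0,0,0,0,0,0,0,0 for degrees 0…12.
Multiplying by (1 + y + y^2 + y^3) gives running coefficients 0,1,1,2,3,2,2,1,0,0,0,0,0 for degrees 0…12.
Finally multiplying by (y^2 + y^4 + y^5), the product of all factors after the first has coefficients 0,0,0,1,1,3,5,5,7,6,4,3,1 for degrees 0…12.
[y^12] = 1·7 + 1·5 = 12.

12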